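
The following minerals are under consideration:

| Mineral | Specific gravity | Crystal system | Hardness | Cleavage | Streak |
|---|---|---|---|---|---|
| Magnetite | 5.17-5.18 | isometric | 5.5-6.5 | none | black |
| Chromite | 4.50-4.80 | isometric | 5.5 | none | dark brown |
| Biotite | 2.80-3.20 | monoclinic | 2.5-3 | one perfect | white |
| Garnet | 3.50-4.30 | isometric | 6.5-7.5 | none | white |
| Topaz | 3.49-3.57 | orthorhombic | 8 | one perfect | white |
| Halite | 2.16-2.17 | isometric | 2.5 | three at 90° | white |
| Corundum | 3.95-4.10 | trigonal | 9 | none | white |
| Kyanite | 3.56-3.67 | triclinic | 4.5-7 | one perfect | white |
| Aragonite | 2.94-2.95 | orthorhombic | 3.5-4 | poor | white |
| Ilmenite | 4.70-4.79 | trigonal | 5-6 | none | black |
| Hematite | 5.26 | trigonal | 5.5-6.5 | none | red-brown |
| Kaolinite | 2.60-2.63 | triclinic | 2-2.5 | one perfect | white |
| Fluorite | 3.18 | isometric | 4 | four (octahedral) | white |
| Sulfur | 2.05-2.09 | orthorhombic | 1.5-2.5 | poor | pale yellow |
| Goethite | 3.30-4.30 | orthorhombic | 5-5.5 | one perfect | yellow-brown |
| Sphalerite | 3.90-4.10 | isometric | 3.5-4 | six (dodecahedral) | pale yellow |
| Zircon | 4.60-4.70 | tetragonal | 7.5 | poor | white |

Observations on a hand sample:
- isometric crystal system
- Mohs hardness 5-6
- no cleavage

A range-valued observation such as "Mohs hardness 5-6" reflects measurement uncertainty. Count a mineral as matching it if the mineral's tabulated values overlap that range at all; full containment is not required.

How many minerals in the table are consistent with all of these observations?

Isometric crystal system — only Magnetite, Chromite, Garnet, Halite, Fluorite, Sphalerite remain.
Mohs hardness 5-6 — leaves Magnetite, Chromite.
No cleavage — every remaining candidate is consistent.
The minerals that satisfy all observations are Chromite, Magnetite.
That is 2 minerals.

2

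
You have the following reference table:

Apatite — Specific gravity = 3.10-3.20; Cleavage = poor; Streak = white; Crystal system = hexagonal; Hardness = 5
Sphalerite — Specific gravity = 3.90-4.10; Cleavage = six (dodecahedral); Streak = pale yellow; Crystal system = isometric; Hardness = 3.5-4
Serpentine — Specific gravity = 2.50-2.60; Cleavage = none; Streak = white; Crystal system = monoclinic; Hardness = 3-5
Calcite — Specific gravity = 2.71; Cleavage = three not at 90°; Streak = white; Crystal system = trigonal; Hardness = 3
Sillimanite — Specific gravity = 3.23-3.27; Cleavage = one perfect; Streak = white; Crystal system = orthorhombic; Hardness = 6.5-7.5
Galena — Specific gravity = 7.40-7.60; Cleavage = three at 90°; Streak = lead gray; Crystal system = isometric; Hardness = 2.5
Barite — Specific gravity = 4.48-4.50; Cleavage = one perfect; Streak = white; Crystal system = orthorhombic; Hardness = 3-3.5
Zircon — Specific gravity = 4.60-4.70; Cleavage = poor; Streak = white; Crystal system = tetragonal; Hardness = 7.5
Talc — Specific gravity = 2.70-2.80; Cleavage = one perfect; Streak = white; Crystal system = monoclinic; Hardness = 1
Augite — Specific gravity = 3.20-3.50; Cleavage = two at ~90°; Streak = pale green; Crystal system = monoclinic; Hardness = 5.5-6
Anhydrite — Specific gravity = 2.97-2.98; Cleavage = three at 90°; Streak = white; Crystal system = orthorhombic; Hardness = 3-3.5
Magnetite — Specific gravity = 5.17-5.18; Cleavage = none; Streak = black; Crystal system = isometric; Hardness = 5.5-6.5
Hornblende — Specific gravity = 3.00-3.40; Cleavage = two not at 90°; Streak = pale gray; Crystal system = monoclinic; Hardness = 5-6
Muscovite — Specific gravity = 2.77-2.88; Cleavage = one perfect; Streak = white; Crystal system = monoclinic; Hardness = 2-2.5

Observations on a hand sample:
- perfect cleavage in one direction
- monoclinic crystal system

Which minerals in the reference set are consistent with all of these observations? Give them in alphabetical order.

Muscovite, Talc

Perfect cleavage in one direction: Sillimanite, Barite, Talc, Muscovite remain.
Monoclinic crystal system eliminates Sillimanite, Barite.
The minerals that satisfy all observations are Muscovite, Talc.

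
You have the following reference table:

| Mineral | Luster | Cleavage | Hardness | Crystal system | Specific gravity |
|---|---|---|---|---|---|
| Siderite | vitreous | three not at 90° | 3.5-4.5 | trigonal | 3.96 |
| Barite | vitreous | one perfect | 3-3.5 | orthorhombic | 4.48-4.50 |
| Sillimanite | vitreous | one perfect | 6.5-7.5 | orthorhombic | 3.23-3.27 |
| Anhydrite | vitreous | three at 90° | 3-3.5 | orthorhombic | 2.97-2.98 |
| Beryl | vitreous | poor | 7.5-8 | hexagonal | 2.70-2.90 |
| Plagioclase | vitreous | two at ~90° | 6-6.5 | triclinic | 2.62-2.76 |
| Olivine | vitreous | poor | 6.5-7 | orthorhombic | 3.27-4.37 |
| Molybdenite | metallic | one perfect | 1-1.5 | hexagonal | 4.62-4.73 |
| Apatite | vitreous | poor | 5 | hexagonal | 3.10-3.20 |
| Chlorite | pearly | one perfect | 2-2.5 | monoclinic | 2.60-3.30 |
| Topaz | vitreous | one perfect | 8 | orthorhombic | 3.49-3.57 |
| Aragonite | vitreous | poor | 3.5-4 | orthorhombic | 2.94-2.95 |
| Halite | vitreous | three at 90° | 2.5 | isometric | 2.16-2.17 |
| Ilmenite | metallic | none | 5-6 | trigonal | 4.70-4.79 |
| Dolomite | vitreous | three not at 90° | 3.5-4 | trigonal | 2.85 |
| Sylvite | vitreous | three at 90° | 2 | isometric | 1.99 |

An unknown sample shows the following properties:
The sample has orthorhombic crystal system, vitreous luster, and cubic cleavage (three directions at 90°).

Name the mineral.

Anhydrite

Orthorhombic crystal system: narrows the field to Barite, Sillimanite, Anhydrite, Olivine, Topaz, Aragonite.
Vitreous luster: no further eliminations.
Cubic cleavage (three directions at 90°): only Anhydrite remains.
Only Anhydrite satisfies all observations.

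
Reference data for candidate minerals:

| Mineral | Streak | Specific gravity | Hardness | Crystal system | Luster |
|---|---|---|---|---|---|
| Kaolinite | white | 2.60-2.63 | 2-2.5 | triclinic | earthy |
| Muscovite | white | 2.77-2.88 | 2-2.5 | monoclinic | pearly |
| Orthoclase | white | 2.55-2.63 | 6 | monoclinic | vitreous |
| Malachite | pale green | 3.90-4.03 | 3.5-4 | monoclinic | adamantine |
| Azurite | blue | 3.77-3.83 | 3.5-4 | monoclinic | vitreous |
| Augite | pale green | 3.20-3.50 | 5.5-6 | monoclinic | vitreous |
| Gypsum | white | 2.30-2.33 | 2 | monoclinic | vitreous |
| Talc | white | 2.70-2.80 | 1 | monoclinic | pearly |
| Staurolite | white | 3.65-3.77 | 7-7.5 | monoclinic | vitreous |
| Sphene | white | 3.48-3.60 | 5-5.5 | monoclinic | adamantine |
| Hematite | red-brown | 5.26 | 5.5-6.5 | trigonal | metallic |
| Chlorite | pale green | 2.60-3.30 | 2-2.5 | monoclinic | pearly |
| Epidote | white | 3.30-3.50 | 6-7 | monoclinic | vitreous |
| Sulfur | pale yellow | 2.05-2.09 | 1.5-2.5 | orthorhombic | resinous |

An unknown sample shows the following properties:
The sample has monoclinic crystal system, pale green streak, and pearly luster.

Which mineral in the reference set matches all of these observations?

Chlorite

Monoclinic crystal system eliminates Kaolinite, Hematite, Sulfur.
Pale green streak: Malachite, Augite, Chlorite remain.
Pearly luster: narrows the field to Chlorite.
The only mineral consistent with every observation is Chlorite.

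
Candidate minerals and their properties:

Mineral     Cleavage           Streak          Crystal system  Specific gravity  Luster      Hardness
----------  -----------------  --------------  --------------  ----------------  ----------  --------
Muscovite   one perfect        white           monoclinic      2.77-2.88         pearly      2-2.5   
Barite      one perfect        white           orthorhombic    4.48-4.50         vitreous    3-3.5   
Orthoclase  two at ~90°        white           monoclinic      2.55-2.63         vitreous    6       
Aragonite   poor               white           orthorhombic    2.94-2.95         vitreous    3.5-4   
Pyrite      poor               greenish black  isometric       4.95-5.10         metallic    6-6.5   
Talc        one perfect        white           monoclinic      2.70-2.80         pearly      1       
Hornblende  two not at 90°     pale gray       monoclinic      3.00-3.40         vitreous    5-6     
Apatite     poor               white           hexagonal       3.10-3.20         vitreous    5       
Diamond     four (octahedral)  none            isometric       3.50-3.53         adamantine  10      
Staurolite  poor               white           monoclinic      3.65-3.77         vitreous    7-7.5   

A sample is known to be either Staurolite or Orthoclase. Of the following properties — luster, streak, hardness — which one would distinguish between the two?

Luster: both vitreous — no difference.
Streak: both white — no difference.
Hardness: Staurolite 7-7.5, Orthoclase 6 — distinct.
Hardness is the diagnostic property here.

hardness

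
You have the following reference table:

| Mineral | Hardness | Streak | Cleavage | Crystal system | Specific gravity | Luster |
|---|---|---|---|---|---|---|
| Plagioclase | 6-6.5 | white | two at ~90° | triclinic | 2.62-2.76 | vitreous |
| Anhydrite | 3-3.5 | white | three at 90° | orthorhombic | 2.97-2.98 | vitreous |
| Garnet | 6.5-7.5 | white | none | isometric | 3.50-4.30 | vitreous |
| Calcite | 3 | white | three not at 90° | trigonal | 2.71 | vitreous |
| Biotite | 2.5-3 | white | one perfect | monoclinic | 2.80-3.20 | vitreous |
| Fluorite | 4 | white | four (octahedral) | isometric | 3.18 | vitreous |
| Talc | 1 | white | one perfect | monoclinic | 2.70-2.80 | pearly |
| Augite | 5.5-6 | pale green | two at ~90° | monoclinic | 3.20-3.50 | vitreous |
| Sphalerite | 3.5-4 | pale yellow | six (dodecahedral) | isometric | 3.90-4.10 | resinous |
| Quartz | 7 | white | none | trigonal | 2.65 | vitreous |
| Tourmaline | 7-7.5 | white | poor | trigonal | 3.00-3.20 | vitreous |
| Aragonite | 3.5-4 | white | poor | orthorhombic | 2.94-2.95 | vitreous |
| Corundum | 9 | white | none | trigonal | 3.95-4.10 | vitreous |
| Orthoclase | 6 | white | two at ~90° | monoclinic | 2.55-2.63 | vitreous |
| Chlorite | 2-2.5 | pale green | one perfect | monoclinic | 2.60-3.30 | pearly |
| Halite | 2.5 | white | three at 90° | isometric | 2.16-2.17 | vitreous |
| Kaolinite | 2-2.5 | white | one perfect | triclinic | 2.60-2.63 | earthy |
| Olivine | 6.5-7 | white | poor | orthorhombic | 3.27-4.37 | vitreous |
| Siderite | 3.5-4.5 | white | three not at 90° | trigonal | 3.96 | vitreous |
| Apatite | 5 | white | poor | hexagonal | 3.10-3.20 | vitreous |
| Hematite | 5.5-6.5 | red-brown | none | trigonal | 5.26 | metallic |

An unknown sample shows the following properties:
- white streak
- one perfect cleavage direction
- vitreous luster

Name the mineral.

White streak excludes Augite, Sphalerite, Chlorite, Hematite.
One perfect cleavage direction — narrows the field to Biotite, Talc, Kaolinite.
Vitreous luster — Biotite remains.
Biotite is the sole remaining match.

Biotite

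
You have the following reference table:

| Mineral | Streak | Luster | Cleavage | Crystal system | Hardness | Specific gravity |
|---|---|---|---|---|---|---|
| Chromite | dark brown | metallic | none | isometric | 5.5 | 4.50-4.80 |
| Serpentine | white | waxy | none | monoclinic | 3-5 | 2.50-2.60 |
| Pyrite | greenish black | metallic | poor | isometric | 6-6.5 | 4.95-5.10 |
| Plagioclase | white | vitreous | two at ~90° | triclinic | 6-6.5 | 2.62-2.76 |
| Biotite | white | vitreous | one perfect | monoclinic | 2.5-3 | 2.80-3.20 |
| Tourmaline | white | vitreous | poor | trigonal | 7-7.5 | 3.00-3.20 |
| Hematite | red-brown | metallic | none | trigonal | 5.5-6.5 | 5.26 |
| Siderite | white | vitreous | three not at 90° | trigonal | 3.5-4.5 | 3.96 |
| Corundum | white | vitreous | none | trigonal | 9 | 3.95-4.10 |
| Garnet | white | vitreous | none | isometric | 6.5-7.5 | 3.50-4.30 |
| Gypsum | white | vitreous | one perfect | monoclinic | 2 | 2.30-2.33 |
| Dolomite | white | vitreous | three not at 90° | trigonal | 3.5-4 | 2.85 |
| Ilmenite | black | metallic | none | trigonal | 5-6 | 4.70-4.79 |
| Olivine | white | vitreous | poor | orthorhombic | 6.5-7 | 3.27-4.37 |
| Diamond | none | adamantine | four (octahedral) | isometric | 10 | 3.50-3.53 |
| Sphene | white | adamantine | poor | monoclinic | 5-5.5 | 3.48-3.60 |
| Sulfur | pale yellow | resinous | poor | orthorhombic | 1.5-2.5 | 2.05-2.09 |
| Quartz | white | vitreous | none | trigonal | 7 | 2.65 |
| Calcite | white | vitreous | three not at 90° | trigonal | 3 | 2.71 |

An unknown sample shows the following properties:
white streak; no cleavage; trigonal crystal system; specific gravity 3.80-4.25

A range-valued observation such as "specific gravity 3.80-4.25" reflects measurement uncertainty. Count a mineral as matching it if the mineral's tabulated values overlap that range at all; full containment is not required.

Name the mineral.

Corundum

White streak excludes Chromite, Pyrite, Hematite, Ilmenite, Diamond, Sulfur.
No cleavage — leaves Serpentine, Corundum, Garnet, Quartz.
Trigonal crystal system is inconsistent with Serpentine, Garnet.
Specific gravity 3.80-4.25 excludes Quartz.
The only mineral consistent with every observation is Corundum.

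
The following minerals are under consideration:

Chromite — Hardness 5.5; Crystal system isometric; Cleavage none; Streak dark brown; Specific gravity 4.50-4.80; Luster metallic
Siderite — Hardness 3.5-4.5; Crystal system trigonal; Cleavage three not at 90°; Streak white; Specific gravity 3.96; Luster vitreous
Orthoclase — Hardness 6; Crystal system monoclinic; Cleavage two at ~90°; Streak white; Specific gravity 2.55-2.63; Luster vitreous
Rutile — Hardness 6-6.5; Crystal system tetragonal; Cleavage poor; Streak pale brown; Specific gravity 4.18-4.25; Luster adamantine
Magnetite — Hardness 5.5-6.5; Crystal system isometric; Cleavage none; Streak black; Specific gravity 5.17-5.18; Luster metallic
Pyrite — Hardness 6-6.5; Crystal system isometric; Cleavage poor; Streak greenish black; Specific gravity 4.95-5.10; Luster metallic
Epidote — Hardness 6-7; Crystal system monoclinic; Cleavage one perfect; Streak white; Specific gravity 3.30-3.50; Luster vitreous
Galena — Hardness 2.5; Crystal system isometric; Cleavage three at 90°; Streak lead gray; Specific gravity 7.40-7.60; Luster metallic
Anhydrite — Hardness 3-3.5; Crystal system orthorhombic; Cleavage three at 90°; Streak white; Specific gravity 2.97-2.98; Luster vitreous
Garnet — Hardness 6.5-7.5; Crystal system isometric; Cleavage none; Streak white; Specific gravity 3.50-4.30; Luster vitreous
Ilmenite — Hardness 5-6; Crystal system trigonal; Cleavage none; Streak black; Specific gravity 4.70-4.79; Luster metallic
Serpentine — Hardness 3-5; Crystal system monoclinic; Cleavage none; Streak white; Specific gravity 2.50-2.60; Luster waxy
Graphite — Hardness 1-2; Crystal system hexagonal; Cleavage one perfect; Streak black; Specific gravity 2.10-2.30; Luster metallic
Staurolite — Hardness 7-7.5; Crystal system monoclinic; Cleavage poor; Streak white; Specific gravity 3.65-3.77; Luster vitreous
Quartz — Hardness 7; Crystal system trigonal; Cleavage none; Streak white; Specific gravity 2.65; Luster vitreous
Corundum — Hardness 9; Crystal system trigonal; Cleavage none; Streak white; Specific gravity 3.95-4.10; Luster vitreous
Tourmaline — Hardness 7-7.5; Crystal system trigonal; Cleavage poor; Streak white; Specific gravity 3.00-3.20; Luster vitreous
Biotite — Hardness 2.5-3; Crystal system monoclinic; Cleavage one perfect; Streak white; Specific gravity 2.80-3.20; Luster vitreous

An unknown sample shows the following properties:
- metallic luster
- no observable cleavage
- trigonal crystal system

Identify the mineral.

Metallic luster — only Chromite, Magnetite, Pyrite, Galena, Ilmenite, Graphite remain.
No observable cleavage eliminates Pyrite, Galena, Graphite.
Trigonal crystal system — narrows the field to Ilmenite.
Only Ilmenite satisfies all observations.

Ilmenite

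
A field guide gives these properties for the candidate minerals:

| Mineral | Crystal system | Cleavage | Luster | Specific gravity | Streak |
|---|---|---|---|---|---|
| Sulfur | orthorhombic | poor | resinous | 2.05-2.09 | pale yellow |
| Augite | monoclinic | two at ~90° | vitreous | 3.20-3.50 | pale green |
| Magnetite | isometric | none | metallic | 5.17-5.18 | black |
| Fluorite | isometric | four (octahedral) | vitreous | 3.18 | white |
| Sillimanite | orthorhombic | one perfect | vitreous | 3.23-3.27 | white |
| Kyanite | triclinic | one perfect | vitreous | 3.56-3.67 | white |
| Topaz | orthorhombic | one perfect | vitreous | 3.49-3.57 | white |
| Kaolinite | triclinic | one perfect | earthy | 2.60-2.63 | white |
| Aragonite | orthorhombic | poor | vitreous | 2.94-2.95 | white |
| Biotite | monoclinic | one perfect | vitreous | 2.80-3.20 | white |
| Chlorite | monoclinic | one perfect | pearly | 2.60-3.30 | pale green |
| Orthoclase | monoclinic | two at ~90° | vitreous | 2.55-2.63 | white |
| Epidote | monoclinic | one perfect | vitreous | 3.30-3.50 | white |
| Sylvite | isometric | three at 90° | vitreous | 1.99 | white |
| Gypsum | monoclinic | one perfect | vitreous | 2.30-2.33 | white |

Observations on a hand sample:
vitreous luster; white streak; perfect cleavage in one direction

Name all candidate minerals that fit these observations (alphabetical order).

Vitreous luster eliminates Sulfur, Magnetite, Kaolinite, Chlorite.
White streak excludes Augite.
Perfect cleavage in one direction rules out Fluorite, Aragonite, Orthoclase, Sylvite.
The minerals that satisfy all observations are Biotite, Epidote, Gypsum, Kyanite, Sillimanite, Topaz.

Biotite, Epidote, Gypsum, Kyanite, Sillimanite, Topaz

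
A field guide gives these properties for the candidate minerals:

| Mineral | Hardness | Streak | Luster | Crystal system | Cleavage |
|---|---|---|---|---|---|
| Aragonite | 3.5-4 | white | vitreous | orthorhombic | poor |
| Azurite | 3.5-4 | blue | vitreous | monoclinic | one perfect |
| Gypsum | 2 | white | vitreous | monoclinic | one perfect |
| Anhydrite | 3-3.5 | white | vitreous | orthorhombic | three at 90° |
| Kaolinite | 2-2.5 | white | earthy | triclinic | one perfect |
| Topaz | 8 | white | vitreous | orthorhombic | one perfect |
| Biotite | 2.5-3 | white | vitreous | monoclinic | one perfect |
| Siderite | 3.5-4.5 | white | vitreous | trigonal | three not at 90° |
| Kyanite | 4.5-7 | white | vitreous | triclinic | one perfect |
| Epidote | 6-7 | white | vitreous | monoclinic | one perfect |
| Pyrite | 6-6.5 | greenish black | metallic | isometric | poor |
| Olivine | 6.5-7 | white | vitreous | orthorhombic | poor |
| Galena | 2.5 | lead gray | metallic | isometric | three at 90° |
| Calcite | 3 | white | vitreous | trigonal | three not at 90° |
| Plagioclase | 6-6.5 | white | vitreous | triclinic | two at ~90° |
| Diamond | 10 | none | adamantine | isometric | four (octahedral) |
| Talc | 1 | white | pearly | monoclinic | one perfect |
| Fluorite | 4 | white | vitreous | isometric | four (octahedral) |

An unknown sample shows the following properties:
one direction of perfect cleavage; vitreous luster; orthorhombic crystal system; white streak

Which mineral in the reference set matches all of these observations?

Topaz

One direction of perfect cleavage: Azurite, Gypsum, Kaolinite, Topaz, Biotite, Kyanite, Epidote, Talc remain.
Vitreous luster rules out Kaolinite, Talc.
Orthorhombic crystal system: narrows the field to Topaz.
White streak: every remaining candidate is consistent.
The only mineral consistent with every observation is Topaz.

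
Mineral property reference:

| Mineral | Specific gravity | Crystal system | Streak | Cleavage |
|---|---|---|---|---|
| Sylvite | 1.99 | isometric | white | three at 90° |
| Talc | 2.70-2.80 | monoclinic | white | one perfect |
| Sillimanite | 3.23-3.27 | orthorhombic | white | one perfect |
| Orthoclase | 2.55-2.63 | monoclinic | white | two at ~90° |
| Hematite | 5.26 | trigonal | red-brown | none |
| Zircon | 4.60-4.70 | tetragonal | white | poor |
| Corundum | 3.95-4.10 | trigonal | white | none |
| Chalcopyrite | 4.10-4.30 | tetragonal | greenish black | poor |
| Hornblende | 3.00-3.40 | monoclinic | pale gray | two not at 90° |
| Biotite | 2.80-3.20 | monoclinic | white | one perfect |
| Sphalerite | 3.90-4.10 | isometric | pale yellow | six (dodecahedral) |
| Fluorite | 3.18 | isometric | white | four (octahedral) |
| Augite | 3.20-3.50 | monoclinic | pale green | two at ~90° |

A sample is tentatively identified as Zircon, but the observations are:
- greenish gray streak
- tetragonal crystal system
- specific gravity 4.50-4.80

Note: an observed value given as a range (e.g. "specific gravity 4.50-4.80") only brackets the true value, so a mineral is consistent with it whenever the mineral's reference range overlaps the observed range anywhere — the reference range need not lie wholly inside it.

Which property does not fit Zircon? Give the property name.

streak

Greenish gray streak: Zircon has white streak — inconsistent.
Tetragonal crystal system: Zircon has tetragonal system — agrees.
Specific gravity 4.50-4.80: Zircon has SG 4.60-4.70 — agrees.
The streak is the one property that does not fit.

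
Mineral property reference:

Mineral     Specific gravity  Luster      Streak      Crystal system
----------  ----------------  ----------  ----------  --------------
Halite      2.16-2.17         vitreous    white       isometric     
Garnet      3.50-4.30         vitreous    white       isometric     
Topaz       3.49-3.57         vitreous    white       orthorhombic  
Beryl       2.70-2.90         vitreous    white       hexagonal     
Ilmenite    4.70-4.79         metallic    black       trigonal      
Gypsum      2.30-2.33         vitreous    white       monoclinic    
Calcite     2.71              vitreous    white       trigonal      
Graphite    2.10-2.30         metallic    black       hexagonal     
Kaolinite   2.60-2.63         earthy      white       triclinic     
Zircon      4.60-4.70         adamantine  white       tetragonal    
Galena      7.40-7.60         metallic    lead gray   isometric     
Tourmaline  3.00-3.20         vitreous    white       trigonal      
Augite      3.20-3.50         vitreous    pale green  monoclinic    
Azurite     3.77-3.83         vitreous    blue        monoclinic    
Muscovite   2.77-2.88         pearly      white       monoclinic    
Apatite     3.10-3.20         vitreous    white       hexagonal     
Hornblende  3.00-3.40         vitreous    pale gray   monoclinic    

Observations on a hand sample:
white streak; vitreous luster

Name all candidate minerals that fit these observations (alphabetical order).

Apatite, Beryl, Calcite, Garnet, Gypsum, Halite, Topaz, Tourmaline

White streak rules out Ilmenite, Graphite, Galena, Augite, Azurite, Hornblende.
Vitreous luster eliminates Kaolinite, Zircon, Muscovite.
The minerals that satisfy all observations are Apatite, Beryl, Calcite, Garnet, Gypsum, Halite, Topaz, Tourmaline.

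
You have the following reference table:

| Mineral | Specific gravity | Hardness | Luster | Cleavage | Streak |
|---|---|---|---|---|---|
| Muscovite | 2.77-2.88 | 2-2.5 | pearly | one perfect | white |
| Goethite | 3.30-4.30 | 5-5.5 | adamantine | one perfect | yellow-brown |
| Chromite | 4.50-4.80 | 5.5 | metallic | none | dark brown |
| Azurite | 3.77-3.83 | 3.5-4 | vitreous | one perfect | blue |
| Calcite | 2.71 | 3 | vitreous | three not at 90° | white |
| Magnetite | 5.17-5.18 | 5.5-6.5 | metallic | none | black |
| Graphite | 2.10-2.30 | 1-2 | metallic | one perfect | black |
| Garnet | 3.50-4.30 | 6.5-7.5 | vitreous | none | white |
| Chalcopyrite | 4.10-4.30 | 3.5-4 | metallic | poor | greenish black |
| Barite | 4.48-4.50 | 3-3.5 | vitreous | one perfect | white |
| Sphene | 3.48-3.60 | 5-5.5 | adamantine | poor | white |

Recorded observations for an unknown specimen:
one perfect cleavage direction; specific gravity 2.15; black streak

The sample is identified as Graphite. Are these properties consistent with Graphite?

One perfect cleavage direction — matches Graphite (cleavage one perfect).
Specific gravity 2.15 — matches Graphite (SG 2.10-2.30).
Black streak — matches Graphite (black streak).
Nothing contradicts Graphite.

Yes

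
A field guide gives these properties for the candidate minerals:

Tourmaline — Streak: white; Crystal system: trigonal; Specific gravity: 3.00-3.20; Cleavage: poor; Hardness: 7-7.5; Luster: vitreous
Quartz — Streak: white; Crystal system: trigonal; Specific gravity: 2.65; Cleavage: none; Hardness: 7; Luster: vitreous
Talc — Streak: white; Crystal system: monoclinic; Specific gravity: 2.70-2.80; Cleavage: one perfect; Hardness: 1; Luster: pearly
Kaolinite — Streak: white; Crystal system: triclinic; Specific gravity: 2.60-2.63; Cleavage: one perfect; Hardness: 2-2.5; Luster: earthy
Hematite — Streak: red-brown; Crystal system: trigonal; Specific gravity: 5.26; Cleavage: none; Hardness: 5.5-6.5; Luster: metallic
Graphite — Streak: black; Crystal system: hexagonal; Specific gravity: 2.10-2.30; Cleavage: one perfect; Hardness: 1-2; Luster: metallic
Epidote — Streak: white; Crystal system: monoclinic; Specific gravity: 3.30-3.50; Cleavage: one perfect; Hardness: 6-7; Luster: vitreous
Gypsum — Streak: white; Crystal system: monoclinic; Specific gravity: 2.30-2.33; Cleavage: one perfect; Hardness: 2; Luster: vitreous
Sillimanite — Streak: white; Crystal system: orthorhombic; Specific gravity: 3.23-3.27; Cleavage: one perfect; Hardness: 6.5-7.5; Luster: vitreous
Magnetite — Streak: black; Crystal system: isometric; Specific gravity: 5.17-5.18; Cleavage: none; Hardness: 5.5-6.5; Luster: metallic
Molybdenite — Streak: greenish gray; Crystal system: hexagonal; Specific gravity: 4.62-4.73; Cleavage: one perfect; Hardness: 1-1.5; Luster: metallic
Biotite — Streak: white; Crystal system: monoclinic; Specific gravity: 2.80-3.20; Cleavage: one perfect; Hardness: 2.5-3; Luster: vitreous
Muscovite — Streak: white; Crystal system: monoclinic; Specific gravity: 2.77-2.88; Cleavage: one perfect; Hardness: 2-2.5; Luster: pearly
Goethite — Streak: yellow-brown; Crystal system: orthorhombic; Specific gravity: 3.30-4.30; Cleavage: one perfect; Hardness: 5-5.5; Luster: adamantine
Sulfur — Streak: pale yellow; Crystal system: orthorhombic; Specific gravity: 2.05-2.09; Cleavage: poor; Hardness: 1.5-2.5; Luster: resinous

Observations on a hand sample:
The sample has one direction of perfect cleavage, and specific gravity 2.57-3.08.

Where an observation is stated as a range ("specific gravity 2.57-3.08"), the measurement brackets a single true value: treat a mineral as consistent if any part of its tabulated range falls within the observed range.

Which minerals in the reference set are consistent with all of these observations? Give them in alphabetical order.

One direction of perfect cleavage rules out Tourmaline, Quartz, Hematite, Magnetite, Sulfur.
Specific gravity 2.57-3.08: Talc, Kaolinite, Biotite, Muscovite remain.
Consistent with every observation: Biotite, Kaolinite, Muscovite, Talc.

Biotite, Kaolinite, Muscovite, Talc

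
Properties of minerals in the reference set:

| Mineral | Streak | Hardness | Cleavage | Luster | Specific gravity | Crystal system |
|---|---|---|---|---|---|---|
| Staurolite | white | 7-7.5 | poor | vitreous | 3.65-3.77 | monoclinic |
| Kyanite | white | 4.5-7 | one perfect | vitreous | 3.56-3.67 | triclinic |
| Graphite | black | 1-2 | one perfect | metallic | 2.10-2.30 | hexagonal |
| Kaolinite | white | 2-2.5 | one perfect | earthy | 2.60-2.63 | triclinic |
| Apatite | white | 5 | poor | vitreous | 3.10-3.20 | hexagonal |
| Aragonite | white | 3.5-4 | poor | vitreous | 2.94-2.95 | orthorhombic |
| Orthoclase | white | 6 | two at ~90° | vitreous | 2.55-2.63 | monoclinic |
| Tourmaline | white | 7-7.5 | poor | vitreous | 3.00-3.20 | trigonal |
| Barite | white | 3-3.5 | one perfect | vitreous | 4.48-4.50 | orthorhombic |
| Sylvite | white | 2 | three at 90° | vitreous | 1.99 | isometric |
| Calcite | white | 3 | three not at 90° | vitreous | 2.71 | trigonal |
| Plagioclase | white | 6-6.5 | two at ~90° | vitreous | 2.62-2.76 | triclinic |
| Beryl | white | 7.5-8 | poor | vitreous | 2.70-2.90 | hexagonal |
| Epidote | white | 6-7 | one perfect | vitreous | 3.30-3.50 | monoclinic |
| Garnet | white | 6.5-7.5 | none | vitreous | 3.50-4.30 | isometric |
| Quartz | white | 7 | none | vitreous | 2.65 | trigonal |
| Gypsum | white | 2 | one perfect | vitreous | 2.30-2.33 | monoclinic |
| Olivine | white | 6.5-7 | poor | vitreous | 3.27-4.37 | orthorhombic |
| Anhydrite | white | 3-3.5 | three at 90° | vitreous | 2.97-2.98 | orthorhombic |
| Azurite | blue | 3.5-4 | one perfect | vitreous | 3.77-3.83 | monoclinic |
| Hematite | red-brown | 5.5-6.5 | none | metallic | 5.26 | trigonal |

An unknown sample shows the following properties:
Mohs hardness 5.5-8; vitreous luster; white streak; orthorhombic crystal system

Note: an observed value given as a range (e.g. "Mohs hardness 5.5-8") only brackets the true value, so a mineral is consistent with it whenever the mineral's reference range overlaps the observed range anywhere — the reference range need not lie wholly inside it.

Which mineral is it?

Mohs hardness 5.5-8: narrows the field to Staurolite, Kyanite, Orthoclase, Tourmaline, Plagioclase, Beryl, Epidote, Garnet, Quartz, Olivine, Hematite.
Vitreous luster eliminates Hematite.
White streak: all remaining candidates fit.
Orthorhombic crystal system: Olivine remains.
Olivine is the sole remaining match.

Olivine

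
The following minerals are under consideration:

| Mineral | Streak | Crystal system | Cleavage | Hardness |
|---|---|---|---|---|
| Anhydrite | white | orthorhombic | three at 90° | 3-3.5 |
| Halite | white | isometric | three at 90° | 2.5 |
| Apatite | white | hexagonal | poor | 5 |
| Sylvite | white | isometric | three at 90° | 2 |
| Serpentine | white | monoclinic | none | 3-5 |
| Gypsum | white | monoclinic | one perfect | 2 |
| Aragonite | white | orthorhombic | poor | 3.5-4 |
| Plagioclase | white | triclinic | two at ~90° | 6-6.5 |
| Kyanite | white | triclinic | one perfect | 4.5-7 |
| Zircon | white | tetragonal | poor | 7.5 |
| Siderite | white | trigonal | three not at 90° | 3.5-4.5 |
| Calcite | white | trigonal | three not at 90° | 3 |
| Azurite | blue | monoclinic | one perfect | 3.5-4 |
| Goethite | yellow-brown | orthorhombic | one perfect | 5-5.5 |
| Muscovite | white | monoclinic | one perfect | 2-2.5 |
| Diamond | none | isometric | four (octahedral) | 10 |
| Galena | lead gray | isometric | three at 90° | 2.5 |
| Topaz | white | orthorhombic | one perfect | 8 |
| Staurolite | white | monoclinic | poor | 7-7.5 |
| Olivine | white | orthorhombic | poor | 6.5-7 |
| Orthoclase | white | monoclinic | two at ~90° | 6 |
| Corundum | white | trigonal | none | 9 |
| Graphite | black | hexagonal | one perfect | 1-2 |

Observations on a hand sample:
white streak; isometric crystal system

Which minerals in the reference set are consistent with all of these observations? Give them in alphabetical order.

White streak excludes Azurite, Goethite, Diamond, Galena, Graphite.
Isometric crystal system: Halite, Sylvite remain.
Consistent with every observation: Halite, Sylvite.

Halite, Sylvite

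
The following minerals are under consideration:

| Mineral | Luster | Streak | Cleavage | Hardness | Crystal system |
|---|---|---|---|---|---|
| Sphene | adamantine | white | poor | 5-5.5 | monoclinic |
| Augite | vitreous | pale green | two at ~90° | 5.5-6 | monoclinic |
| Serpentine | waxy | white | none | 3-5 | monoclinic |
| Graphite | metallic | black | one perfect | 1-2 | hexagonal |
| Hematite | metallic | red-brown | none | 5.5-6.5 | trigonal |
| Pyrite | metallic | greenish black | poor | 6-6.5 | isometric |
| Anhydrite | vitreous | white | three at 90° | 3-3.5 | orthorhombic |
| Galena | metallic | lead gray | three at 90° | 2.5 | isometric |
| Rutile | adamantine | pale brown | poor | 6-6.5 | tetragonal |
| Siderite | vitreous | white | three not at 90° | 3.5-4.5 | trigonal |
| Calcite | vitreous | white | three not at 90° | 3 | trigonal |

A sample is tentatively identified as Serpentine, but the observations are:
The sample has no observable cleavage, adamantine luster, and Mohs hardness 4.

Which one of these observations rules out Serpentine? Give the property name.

luster

No observable cleavage: Serpentine has cleavage none — agrees.
Adamantine luster: Serpentine has waxy luster — inconsistent.
Mohs hardness 4: Serpentine has hardness 3-5 — agrees.
Only the luster is inconsistent.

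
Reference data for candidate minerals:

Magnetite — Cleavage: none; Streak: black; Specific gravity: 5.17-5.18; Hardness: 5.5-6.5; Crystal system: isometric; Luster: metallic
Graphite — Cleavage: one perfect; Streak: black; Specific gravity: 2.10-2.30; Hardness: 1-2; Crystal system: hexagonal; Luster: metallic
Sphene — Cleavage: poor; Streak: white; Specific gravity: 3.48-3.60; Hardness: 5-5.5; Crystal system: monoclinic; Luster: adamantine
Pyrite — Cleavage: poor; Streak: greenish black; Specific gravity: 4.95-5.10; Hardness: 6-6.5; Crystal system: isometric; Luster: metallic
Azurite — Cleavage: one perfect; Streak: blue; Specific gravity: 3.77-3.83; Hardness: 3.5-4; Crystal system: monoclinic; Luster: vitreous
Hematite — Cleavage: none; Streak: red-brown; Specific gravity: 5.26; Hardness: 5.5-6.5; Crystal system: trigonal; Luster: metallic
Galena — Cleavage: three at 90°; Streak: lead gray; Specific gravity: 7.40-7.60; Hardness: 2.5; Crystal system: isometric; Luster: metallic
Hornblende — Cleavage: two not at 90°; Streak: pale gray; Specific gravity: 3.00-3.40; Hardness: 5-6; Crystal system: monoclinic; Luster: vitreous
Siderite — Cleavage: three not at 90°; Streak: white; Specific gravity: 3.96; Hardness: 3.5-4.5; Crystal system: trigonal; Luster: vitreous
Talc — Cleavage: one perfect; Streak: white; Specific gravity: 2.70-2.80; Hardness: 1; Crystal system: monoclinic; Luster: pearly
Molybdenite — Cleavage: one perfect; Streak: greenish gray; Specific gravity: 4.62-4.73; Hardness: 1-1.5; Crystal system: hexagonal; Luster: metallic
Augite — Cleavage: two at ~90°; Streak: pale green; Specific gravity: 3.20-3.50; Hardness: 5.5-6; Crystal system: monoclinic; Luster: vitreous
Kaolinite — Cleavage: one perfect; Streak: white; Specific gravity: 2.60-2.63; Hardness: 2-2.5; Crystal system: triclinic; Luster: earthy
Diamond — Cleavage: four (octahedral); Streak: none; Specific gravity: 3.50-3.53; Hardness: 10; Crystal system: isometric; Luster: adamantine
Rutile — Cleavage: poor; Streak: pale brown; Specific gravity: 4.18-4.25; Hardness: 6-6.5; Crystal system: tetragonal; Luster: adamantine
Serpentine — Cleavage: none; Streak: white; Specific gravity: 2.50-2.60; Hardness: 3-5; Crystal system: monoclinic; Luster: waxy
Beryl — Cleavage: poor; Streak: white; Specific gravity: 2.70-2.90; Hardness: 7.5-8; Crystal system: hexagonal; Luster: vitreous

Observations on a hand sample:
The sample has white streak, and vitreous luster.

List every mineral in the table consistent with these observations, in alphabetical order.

Beryl, Siderite

White streak: Sphene, Siderite, Talc, Kaolinite, Serpentine, Beryl remain.
Vitreous luster: Siderite, Beryl remain.
Consistent with every observation: Beryl, Siderite.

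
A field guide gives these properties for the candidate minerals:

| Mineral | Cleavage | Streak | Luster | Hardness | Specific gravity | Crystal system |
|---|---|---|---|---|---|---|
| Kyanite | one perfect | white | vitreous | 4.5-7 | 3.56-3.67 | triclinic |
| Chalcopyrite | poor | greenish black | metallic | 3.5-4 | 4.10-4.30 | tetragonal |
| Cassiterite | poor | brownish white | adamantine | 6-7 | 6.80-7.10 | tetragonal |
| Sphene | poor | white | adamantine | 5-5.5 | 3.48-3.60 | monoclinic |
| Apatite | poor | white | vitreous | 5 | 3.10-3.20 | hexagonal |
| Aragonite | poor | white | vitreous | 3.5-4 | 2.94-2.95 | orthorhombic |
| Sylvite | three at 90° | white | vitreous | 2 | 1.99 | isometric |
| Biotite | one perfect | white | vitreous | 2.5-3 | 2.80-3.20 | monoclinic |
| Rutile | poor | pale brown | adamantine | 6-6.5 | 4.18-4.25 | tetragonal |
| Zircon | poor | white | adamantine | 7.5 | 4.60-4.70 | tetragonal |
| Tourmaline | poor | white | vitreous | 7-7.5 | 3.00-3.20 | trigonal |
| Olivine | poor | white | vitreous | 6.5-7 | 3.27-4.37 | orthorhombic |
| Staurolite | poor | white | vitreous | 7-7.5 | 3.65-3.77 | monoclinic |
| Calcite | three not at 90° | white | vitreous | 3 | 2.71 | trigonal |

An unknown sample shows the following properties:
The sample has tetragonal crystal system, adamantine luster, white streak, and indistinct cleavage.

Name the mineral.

Zircon

Tetragonal crystal system: only Chalcopyrite, Cassiterite, Rutile, Zircon remain.
Adamantine luster rules out Chalcopyrite.
White streak: narrows the field to Zircon.
Indistinct cleavage: consistent with all remaining minerals.
The only mineral consistent with every observation is Zircon.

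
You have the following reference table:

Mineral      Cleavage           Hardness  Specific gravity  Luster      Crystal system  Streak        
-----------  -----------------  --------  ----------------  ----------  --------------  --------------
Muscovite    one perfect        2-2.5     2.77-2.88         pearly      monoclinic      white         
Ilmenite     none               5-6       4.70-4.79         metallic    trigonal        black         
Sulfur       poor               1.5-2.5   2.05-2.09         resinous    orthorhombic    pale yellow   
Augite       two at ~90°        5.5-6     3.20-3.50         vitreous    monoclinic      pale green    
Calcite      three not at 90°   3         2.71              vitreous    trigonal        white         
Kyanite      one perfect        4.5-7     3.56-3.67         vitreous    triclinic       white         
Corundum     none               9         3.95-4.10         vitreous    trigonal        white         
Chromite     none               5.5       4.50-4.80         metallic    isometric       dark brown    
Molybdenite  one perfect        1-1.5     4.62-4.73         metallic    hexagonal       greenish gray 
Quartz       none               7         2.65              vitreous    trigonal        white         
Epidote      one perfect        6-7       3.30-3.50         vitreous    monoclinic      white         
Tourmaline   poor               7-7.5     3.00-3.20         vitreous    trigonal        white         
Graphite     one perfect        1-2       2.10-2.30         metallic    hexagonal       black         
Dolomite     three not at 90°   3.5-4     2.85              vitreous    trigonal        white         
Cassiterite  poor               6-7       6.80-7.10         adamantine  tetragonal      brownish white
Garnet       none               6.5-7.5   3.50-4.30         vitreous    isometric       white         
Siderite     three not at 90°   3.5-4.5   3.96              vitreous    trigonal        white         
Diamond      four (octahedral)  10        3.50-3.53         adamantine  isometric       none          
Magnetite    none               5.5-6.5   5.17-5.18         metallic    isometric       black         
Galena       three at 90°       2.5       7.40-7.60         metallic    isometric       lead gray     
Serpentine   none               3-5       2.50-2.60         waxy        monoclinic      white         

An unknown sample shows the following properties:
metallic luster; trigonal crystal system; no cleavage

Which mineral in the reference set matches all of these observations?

Ilmenite

Metallic luster: leaves Ilmenite, Chromite, Molybdenite, Graphite, Magnetite, Galena.
Trigonal crystal system: narrows the field to Ilmenite.
No cleavage: every remaining candidate is consistent.
The only mineral consistent with every observation is Ilmenite.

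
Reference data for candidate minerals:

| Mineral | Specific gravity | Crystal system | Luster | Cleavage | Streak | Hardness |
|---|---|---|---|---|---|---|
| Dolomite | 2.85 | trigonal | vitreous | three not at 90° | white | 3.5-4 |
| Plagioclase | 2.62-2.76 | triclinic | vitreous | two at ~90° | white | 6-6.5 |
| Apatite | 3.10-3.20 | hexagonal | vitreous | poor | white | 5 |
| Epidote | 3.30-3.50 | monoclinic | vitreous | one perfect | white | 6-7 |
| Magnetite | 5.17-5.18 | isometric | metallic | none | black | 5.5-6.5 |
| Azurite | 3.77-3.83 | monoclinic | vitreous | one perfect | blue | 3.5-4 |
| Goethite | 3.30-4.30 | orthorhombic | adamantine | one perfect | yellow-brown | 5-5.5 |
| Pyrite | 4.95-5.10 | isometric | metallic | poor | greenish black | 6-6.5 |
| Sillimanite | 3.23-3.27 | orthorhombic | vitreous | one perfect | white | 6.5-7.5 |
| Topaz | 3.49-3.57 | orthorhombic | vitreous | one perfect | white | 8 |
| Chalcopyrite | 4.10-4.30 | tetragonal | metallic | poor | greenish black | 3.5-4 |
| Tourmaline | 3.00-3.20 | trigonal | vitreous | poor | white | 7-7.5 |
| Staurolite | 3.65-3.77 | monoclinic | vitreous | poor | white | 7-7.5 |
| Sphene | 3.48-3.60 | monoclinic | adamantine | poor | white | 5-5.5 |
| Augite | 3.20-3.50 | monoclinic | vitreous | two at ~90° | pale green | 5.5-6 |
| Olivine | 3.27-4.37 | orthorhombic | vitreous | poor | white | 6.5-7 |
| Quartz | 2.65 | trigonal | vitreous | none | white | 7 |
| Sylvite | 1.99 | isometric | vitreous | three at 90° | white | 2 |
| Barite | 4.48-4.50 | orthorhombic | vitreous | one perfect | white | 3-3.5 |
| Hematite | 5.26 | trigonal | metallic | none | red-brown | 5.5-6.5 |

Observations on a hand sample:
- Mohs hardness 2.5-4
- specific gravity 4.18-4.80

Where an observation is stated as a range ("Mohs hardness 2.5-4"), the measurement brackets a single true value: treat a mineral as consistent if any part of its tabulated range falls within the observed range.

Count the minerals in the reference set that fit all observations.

Mohs hardness 2.5-4 — only Dolomite, Azurite, Chalcopyrite, Barite remain.
Specific gravity 4.18-4.80 is inconsistent with Dolomite, Azurite.
The minerals that satisfy all observations are Barite, Chalcopyrite.
That is 2 minerals.

2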